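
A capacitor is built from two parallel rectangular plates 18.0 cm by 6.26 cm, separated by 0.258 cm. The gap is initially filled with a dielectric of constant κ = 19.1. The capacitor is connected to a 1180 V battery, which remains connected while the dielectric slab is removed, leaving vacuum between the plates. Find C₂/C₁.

C₂/C₁ ≈ 0.0524

C = κε₀A/d scales with κ, so C₂/C₁ = 1/κ = 1/19.1 = 0.0524.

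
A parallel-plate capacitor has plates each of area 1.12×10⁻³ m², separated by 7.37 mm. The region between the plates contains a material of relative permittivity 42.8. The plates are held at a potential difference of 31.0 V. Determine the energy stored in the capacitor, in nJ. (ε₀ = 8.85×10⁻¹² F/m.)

C = κε₀A/d = 42.8 × 8.85×10⁻¹² × 1.12×10⁻³ / 7.37×10⁻³ = 5.76×10⁻¹¹ F.
U = ½CV² = ½ × 5.76×10⁻¹¹ × (31.0)² = 2.77×10⁻⁸ J.

27.7 nJ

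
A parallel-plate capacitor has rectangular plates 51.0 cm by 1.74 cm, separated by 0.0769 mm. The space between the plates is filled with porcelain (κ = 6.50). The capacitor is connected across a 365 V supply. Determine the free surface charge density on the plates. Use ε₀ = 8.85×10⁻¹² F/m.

A = 51.0 × 1.74 cm² = 8.87×10⁻³ m².
C = κε₀A/d = 6.50 × 8.85×10⁻¹² × 8.87×10⁻³ / 7.69×10⁻⁵ = 6.64×10⁻⁹ F.
σ = Q/A = CV/A = 6.64×10⁻⁹ × 365 / 8.87×10⁻³ = 2.73×10⁻⁴ C/m².

273 μC/m²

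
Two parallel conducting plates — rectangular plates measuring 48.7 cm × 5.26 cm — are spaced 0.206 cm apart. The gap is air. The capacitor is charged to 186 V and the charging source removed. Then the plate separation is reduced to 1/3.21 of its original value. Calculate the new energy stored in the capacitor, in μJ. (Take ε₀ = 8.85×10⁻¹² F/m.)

A = 48.7 × 5.26 cm² = 2.56×10⁻² m².
Initially C₁ = ε₀A/d = 8.85×10⁻¹² × 2.56×10⁻² / 2.06×10⁻³ = 1.10×10⁻¹⁰ F.
U₁ = 1.90×10⁻⁶ J.
Isolated ⇒ Q is held fixed. C₂ = 3.21 C₁ and U = Q²/(2C), so U₂/U₁ = C₁/C₂ = 0.312.
U₂ = 0.312 × 1.90×10⁻⁶ = 5.93×10⁻⁷ J.

U ≈ 0.593 μJ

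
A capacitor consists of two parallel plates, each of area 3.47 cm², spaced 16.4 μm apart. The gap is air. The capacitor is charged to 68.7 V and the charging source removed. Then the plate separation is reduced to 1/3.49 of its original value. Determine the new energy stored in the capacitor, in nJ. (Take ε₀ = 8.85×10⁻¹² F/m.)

127 nJ

A = 3.47 cm² = 3.47×10⁻⁴ m².
Initially C₁ = ε₀A/d = 8.85×10⁻¹² × 3.47×10⁻⁴ / 1.64×10⁻⁵ = 1.87×10⁻¹⁰ F.
U₁ = 4.42×10⁻⁷ J.
Isolated ⇒ Q is held fixed. C₂ = 3.49 C₁ and U = Q²/(2C), so U₂/U₁ = C₁/C₂ = 0.287.
U₂ = 0.287 × 4.42×10⁻⁷ = 1.27×10⁻⁷ J.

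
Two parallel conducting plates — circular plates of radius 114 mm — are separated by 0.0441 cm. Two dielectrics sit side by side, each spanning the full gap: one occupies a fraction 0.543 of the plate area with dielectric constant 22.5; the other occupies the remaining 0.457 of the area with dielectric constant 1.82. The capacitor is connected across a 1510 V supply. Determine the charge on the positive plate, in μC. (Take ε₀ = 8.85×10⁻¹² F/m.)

A = π(114 mm)² = 4.08×10⁻² m².
Side-by-side slabs ⇒ two capacitors in parallel, each spanning the full gap.
C₁ = κ₁ε₀A₁/d = 22.5 × 8.85×10⁻¹² × 2.22×10⁻² / 4.41×10⁻⁴ = 1.00×10⁻⁸ F.
C₂ = κ₂ε₀A₂/d = 1.82 × 8.85×10⁻¹² × 1.87×10⁻² / 4.41×10⁻⁴ = 6.81×10⁻¹⁰ F.
C = C₁ + C₂ = 1.07×10⁻⁸ F.
Q = CV = 1.07×10⁻⁸ × 1510 = 1.61×10⁻⁵ C.

16.1 μC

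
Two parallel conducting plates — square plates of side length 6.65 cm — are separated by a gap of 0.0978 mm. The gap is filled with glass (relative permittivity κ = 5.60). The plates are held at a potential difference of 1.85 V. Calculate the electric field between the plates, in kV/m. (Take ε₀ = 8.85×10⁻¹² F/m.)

E = V/d = 1.85 / 9.78×10⁻⁵ = 1.89×10⁴ V/m.

18.9 kV/m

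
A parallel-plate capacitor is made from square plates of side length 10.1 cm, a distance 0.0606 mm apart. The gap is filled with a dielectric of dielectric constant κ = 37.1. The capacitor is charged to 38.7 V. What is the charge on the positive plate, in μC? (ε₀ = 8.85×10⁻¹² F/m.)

A = (10.1 cm)² = 1.02×10⁻² m².
C = κε₀A/d = 37.1 × 8.85×10⁻¹² × 1.02×10⁻² / 6.06×10⁻⁵ = 5.53×10⁻⁸ F.
Q = CV = 5.53×10⁻⁸ × 38.7 = 2.14×10⁻⁶ C.

Q ≈ 2.14 μC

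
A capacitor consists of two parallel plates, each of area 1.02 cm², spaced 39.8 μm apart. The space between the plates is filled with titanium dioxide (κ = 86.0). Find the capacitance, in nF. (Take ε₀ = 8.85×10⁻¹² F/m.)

1.95 nF

A = 1.02 cm² = 1.02×10⁻⁴ m².
C = κε₀A/d = 86.0 × 8.85×10⁻¹² × 1.02×10⁻⁴ / 3.98×10⁻⁵ = 1.95×10⁻⁹ F.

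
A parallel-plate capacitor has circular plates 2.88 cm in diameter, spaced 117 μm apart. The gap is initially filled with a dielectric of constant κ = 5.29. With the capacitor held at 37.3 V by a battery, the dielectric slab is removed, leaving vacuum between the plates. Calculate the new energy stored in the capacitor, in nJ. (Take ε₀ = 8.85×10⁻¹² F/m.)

U ≈ 34.3 nJ

A = π(2.88/2 cm)² = 6.51×10⁻⁴ m².
Initially C₁ = κε₀A/d = 5.29 × 8.85×10⁻¹² × 6.51×10⁻⁴ / 1.17×10⁻⁴ = 2.61×10⁻¹⁰ F.
U₁ = 1.81×10⁻⁷ J.
Battery connected ⇒ V is held fixed. C₂ = 0.189 C₁ and U = ½CV², so U₂/U₁ = C₂/C₁ = 0.189.
U₂ = 0.189 × 1.81×10⁻⁷ = 3.43×10⁻⁸ J.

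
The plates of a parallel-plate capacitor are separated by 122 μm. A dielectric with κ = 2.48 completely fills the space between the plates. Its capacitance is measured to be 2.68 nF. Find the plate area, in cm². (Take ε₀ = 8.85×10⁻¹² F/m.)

149 cm²

A = Cd/(κε₀) = 2.68×10⁻⁹ × 1.22×10⁻⁴ / (2.48 × 8.85×10⁻¹²) = 1.49×10⁻² m².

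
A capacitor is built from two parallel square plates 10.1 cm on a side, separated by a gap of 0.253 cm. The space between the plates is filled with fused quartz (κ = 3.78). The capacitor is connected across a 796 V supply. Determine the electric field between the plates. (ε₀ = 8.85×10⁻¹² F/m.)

E = V/d = 796 / 2.53×10⁻³ = 3.15×10⁵ V/m.

E ≈ 315 V/mm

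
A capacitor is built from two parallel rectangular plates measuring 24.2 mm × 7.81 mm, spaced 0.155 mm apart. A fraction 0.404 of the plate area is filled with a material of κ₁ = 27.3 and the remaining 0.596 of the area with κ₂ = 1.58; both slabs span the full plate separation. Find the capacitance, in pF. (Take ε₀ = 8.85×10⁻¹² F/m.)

A = 24.2 × 7.81 mm² = 1.89×10⁻⁴ m².
Side-by-side slabs ⇒ two capacitors in parallel, each spanning the full gap.
C₁ = κ₁ε₀A₁/d = 27.3 × 8.85×10⁻¹² × 7.64×10⁻⁵ / 1.55×10⁻⁴ = 1.19×10⁻¹⁰ F.
C₂ = κ₂ε₀A₂/d = 1.58 × 8.85×10⁻¹² × 1.13×10⁻⁴ / 1.55×10⁻⁴ = 1.02×10⁻¹¹ F.
C = C₁ + C₂ = 1.29×10⁻¹⁰ F.

129 pF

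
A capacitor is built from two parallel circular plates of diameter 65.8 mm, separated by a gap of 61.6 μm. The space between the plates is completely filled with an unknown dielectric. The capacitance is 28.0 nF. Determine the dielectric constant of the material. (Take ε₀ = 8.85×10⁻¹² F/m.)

57.3

A = π(65.8/2 mm)² = 3.40×10⁻³ m².
κ = Cd/(ε₀A) = 2.80×10⁻⁸ × 6.16×10⁻⁵ / (8.85×10⁻¹² × 3.40×10⁻³) = 57.3.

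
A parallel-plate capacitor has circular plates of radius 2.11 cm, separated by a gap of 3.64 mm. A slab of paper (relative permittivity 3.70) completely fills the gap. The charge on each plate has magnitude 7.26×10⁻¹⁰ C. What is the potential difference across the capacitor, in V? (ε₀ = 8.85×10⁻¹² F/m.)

A = π(2.11 cm)² = 1.40×10⁻³ m².
C = κε₀A/d = 3.70 × 8.85×10⁻¹² × 1.40×10⁻³ / 3.64×10⁻³ = 1.26×10⁻¹¹ F.
V = Q/C = 7.26×10⁻¹⁰ / 1.26×10⁻¹¹ = 57.7 V.

V ≈ 57.7 V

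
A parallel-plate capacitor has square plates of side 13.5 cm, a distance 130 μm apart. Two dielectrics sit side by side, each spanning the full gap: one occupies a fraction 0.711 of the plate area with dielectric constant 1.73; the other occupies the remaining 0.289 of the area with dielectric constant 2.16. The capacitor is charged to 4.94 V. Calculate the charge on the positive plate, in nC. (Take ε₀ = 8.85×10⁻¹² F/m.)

A = (13.5 cm)² = 1.82×10⁻² m².
Side-by-side slabs ⇒ two capacitors in parallel, each spanning the full gap.
C₁ = κ₁ε₀A₁/d = 1.73 × 8.85×10⁻¹² × 1.30×10⁻² / 1.30×10⁻⁴ = 1.53×10⁻⁹ F.
C₂ = κ₂ε₀A₂/d = 2.16 × 8.85×10⁻¹² × 5.27×10⁻³ / 1.30×10⁻⁴ = 7.74×10⁻¹⁰ F.
C = C₁ + C₂ = 2.30×10⁻⁹ F.
Q = CV = 2.30×10⁻⁹ × 4.94 = 1.14×10⁻⁸ C.

Q ≈ 11.4 nC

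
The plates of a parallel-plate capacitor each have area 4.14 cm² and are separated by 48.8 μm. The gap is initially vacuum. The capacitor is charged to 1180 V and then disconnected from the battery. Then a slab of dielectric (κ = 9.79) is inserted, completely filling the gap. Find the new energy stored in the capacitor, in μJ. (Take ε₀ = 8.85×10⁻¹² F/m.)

A = 4.14 cm² = 4.14×10⁻⁴ m².
Initially C₁ = ε₀A/d = 8.85×10⁻¹² × 4.14×10⁻⁴ / 4.88×10⁻⁵ = 7.51×10⁻¹¹ F.
U₁ = 5.23×10⁻⁵ J.
Isolated ⇒ Q is held fixed. C₂ = 9.79 C₁ and U = Q²/(2C), so U₂/U₁ = C₁/C₂ = 0.102.
U₂ = 0.102 × 5.23×10⁻⁵ = 5.34×10⁻⁶ J.

U ≈ 5.34 μJ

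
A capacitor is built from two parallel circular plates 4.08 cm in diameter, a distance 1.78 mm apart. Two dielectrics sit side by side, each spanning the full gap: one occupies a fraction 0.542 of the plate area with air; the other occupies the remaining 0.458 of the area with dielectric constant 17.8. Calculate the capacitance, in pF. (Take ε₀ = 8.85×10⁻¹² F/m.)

A = π(4.08/2 cm)² = 1.31×10⁻³ m².
Side-by-side slabs ⇒ two capacitors in parallel, each spanning the full gap.
C₁ = κ₁ε₀A₁/d = 1.00 × 8.85×10⁻¹² × 7.09×10⁻⁴ / 1.78×10⁻³ = 3.52×10⁻¹² F.
C₂ = κ₂ε₀A₂/d = 17.8 × 8.85×10⁻¹² × 5.99×10⁻⁴ / 1.78×10⁻³ = 5.30×10⁻¹¹ F.
C = C₁ + C₂ = 5.65×10⁻¹¹ F.

C ≈ 56.5 pF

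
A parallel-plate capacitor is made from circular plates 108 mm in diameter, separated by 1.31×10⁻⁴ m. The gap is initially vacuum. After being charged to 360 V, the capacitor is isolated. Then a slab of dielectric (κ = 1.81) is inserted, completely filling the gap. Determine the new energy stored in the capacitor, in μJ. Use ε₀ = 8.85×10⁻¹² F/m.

22.2 μJ

A = π(108/2 mm)² = 9.16×10⁻³ m².
Initially C₁ = ε₀A/d = 8.85×10⁻¹² × 9.16×10⁻³ / 1.31×10⁻⁴ = 6.19×10⁻¹⁰ F.
U₁ = 4.01×10⁻⁵ J.
Isolated ⇒ Q is held fixed. C₂ = 1.81 C₁ and U = Q²/(2C), so U₂/U₁ = C₁/C₂ = 0.552.
U₂ = 0.552 × 4.01×10⁻⁵ = 2.22×10⁻⁵ J.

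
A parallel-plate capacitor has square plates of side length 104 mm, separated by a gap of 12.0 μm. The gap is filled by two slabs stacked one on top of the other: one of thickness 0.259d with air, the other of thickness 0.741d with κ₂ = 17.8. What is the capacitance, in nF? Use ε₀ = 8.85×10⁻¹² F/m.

C ≈ 26.5 nF

A = (104 mm)² = 1.08×10⁻² m².
Stacked slabs ⇒ two capacitors in series, each with the full plate area.
C₁ = κ₁ε₀A/d₁ = 1.00 × 8.85×10⁻¹² × 1.08×10⁻² / 3.11×10⁻⁶ = 3.08×10⁻⁸ F.
C₂ = κ₂ε₀A/d₂ = 17.8 × 8.85×10⁻¹² × 1.08×10⁻² / 8.89×10⁻⁶ = 1.92×10⁻⁷ F.
C = (1/C₁ + 1/C₂)⁻¹ = 2.65×10⁻⁸ F.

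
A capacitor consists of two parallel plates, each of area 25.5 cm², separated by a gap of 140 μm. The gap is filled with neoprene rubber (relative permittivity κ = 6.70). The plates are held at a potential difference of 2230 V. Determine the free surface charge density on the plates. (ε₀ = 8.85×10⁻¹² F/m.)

A = 25.5 cm² = 2.55×10⁻³ m².
C = κε₀A/d = 6.70 × 8.85×10⁻¹² × 2.55×10⁻³ / 1.40×10⁻⁴ = 1.08×10⁻⁹ F.
σ = Q/A = CV/A = 1.08×10⁻⁹ × 2230 / 2.55×10⁻³ = 9.44×10⁻⁴ C/m².

σ ≈ 94.4 nC/cm²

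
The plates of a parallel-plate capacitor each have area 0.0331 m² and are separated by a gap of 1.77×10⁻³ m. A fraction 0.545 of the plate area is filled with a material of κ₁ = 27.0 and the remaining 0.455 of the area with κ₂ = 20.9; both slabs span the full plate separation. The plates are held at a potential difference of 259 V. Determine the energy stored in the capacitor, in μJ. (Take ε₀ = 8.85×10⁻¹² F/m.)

Side-by-side slabs ⇒ two capacitors in parallel, each spanning the full gap.
C₁ = κ₁ε₀A₁/d = 27.0 × 8.85×10⁻¹² × 1.80×10⁻² / 1.77×10⁻³ = 2.44×10⁻⁹ F.
C₂ = κ₂ε₀A₂/d = 20.9 × 8.85×10⁻¹² × 1.51×10⁻² / 1.77×10⁻³ = 1.57×10⁻⁹ F.
C = C₁ + C₂ = 4.01×10⁻⁹ F.
U = ½CV² = ½ × 4.01×10⁻⁹ × (259)² = 1.34×10⁻⁴ J.

U ≈ 134 μJ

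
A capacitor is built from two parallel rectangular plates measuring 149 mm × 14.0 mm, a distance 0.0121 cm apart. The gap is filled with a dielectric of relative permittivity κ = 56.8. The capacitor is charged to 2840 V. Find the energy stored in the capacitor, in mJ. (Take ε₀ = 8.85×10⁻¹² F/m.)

A = 149 × 14.0 mm² = 2.09×10⁻³ m².
C = κε₀A/d = 56.8 × 8.85×10⁻¹² × 2.09×10⁻³ / 1.21×10⁻⁴ = 8.67×10⁻⁹ F.
U = ½CV² = ½ × 8.67×10⁻⁹ × (2840)² = 3.49×10⁻² J.

34.9 mJ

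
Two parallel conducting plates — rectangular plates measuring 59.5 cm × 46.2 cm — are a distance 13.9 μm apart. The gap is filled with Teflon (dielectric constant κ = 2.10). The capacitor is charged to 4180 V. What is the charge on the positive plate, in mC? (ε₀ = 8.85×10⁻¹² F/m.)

A = 59.5 × 46.2 cm² = 0.275 m².
C = κε₀A/d = 2.10 × 8.85×10⁻¹² × 0.275 / 1.39×10⁻⁵ = 3.68×10⁻⁷ F.
Q = CV = 3.68×10⁻⁷ × 4180 = 1.54×10⁻³ C.

1.54 mC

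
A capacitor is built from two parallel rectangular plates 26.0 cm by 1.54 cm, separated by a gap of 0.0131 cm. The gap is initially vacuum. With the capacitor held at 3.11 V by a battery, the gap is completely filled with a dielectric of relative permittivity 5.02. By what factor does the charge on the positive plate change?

Battery connected ⇒ V is held fixed.
C₂ = 5.02 C₁ and Q = CV, so Q₂/Q₁ = C₂/C₁ = 5.02.

Q₂/Q₁ ≈ 5.02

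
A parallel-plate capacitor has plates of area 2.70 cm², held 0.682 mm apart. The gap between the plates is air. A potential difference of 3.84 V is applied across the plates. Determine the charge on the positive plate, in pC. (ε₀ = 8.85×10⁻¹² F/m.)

13.5 pC

A = 2.70 cm² = 2.70×10⁻⁴ m².
C = ε₀A/d = 8.85×10⁻¹² × 2.70×10⁻⁴ / 6.82×10⁻⁴ = 3.50×10⁻¹² F.
Q = CV = 3.50×10⁻¹² × 3.84 = 1.35×10⁻¹¹ C.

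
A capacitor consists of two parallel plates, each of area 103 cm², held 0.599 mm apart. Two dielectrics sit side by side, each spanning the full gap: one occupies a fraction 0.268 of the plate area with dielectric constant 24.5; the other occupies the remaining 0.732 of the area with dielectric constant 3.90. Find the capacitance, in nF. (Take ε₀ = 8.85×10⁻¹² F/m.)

A = 103 cm² = 1.03×10⁻² m².
Side-by-side slabs ⇒ two capacitors in parallel, each spanning the full gap.
C₁ = κ₁ε₀A₁/d = 24.5 × 8.85×10⁻¹² × 2.76×10⁻³ / 5.99×10⁻⁴ = 9.99×10⁻¹⁰ F.
C₂ = κ₂ε₀A₂/d = 3.90 × 8.85×10⁻¹² × 7.54×10⁻³ / 5.99×10⁻⁴ = 4.34×10⁻¹⁰ F.
C = C₁ + C₂ = 1.43×10⁻⁹ F.

1.43 nF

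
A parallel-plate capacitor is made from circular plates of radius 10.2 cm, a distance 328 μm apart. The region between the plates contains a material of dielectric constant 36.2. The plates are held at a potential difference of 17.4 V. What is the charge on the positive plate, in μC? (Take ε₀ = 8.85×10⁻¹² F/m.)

A = π(10.2 cm)² = 3.27×10⁻² m².
C = κε₀A/d = 36.2 × 8.85×10⁻¹² × 3.27×10⁻² / 3.28×10⁻⁴ = 3.19×10⁻⁸ F.
Q = CV = 3.19×10⁻⁸ × 17.4 = 5.55×10⁻⁷ C.

0.555 μC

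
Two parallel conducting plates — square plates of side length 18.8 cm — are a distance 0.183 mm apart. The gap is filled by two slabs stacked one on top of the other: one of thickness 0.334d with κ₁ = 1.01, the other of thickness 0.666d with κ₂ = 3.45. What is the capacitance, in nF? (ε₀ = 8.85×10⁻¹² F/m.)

C ≈ 3.26 nF

A = (18.8 cm)² = 3.53×10⁻² m².
Stacked slabs ⇒ two capacitors in series, each with the full plate area.
C₁ = κ₁ε₀A/d₁ = 1.01 × 8.85×10⁻¹² × 3.53×10⁻² / 6.11×10⁻⁵ = 5.17×10⁻⁹ F.
C₂ = κ₂ε₀A/d₂ = 3.45 × 8.85×10⁻¹² × 3.53×10⁻² / 1.22×10⁻⁴ = 8.85×10⁻⁹ F.
C = (1/C₁ + 1/C₂)⁻¹ = 3.26×10⁻⁹ F.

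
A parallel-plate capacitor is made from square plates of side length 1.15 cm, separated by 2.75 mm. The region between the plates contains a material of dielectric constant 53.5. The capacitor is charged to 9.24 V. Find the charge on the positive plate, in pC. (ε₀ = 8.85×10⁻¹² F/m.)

A = (1.15 cm)² = 1.32×10⁻⁴ m².
C = κε₀A/d = 53.5 × 8.85×10⁻¹² × 1.32×10⁻⁴ / 2.75×10⁻³ = 2.28×10⁻¹¹ F.
Q = CV = 2.28×10⁻¹¹ × 9.24 = 2.10×10⁻¹⁰ C.

210 pC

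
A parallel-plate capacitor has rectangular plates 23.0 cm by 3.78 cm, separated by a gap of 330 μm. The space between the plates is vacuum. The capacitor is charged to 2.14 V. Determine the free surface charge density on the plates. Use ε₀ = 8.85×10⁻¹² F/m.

57.4 nC/m²

A = 23.0 × 3.78 cm² = 8.69×10⁻³ m².
C = ε₀A/d = 8.85×10⁻¹² × 8.69×10⁻³ / 3.30×10⁻⁴ = 2.33×10⁻¹⁰ F.
σ = Q/A = CV/A = 2.33×10⁻¹⁰ × 2.14 / 8.69×10⁻³ = 5.74×10⁻⁸ C/m².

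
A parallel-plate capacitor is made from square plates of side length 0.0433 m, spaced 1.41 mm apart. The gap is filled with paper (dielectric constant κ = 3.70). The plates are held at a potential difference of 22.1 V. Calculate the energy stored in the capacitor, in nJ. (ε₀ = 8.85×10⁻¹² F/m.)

A = (0.0433 m)² = 1.87×10⁻³ m².
C = κε₀A/d = 3.70 × 8.85×10⁻¹² × 1.87×10⁻³ / 1.41×10⁻³ = 4.35×10⁻¹¹ F.
U = ½CV² = ½ × 4.35×10⁻¹¹ × (22.1)² = 1.06×10⁻⁸ J.

U ≈ 10.6 nJ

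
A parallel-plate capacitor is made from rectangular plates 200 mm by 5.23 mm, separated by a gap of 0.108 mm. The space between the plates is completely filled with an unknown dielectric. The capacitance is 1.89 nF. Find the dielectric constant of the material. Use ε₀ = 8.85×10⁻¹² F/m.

κ ≈ 22.1

A = 200 × 5.23 mm² = 1.05×10⁻³ m².
κ = Cd/(ε₀A) = 1.89×10⁻⁹ × 1.08×10⁻⁴ / (8.85×10⁻¹² × 1.05×10⁻³) = 22.1.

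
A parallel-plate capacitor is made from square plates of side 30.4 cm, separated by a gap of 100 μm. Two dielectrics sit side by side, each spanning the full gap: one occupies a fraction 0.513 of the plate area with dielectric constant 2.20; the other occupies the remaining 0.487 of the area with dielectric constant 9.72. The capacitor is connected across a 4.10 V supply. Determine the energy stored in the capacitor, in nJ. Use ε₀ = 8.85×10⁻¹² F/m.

403 nJ

A = (30.4 cm)² = 9.24×10⁻² m².
Side-by-side slabs ⇒ two capacitors in parallel, each spanning the full gap.
C₁ = κ₁ε₀A₁/d = 2.20 × 8.85×10⁻¹² × 4.74×10⁻² / 1.00×10⁻⁴ = 9.23×10⁻⁹ F.
C₂ = κ₂ε₀A₂/d = 9.72 × 8.85×10⁻¹² × 4.50×10⁻² / 1.00×10⁻⁴ = 3.87×10⁻⁸ F.
C = C₁ + C₂ = 4.79×10⁻⁸ F.
U = ½CV² = ½ × 4.79×10⁻⁸ × (4.10)² = 4.03×10⁻⁷ J.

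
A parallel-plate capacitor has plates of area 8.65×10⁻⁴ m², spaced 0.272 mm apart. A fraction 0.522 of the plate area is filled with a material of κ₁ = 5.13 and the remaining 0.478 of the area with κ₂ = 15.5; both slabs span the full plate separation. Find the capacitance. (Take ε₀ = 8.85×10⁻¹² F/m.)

Side-by-side slabs ⇒ two capacitors in parallel, each spanning the full gap.
C₁ = κ₁ε₀A₁/d = 5.13 × 8.85×10⁻¹² × 4.52×10⁻⁴ / 2.72×10⁻⁴ = 7.54×10⁻¹¹ F.
C₂ = κ₂ε₀A₂/d = 15.5 × 8.85×10⁻¹² × 4.13×10⁻⁴ / 2.72×10⁻⁴ = 2.09×10⁻¹⁰ F.
C = C₁ + C₂ = 2.84×10⁻¹⁰ F.

C ≈ 284 pF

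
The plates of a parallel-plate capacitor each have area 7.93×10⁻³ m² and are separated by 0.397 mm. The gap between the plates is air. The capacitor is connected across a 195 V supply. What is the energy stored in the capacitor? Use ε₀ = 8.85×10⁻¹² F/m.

C = ε₀A/d = 8.85×10⁻¹² × 7.93×10⁻³ / 3.97×10⁻⁴ = 1.77×10⁻¹⁰ F.
U = ½CV² = ½ × 1.77×10⁻¹⁰ × (195)² = 3.36×10⁻⁶ J.

3.36 μJ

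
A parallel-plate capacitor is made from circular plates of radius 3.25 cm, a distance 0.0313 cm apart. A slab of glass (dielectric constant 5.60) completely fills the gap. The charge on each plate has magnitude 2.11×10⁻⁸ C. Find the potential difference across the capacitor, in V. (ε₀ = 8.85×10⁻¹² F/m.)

40.2 V

A = π(3.25 cm)² = 3.32×10⁻³ m².
C = κε₀A/d = 5.60 × 8.85×10⁻¹² × 3.32×10⁻³ / 3.13×10⁻⁴ = 5.25×10⁻¹⁰ F.
V = Q/C = 2.11×10⁻⁸ / 5.25×10⁻¹⁰ = 40.2 V.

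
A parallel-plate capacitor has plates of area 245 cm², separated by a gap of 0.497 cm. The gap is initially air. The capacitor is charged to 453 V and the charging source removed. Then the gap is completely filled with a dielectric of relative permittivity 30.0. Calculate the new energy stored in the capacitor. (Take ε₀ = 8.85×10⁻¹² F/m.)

U ≈ 149 nJ

A = 245 cm² = 2.45×10⁻² m².
Initially C₁ = ε₀A/d = 8.85×10⁻¹² × 2.45×10⁻² / 4.97×10⁻³ = 4.36×10⁻¹¹ F.
U₁ = 4.48×10⁻⁶ J.
Isolated ⇒ Q is held fixed. C₂ = 30.0 C₁ and U = Q²/(2C), so U₂/U₁ = C₁/C₂ = 0.0333.
U₂ = 0.0333 × 4.48×10⁻⁶ = 1.49×10⁻⁷ J.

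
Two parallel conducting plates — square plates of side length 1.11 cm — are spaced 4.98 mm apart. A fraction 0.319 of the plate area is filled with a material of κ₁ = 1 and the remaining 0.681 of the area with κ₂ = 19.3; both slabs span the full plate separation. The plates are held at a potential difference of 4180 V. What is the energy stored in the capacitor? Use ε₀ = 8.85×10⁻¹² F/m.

25.8 μJ

A = (1.11 cm)² = 1.23×10⁻⁴ m².
Side-by-side slabs ⇒ two capacitors in parallel, each spanning the full gap.
C₁ = κ₁ε₀A₁/d = 1.00 × 8.85×10⁻¹² × 3.93×10⁻⁵ / 4.98×10⁻³ = 6.98×10⁻¹⁴ F.
C₂ = κ₂ε₀A₂/d = 19.3 × 8.85×10⁻¹² × 8.39×10⁻⁵ / 4.98×10⁻³ = 2.88×10⁻¹² F.
C = C₁ + C₂ = 2.95×10⁻¹² F.
U = ½CV² = ½ × 2.95×10⁻¹² × (4180)² = 2.58×10⁻⁵ J.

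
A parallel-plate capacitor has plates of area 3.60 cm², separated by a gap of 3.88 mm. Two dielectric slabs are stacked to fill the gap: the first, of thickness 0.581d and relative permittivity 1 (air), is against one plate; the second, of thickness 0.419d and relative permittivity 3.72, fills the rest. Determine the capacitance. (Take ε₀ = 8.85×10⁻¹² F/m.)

C ≈ 1.18 pF

A = 3.60 cm² = 3.60×10⁻⁴ m².
Stacked slabs ⇒ two capacitors in series, each with the full plate area.
C₁ = κ₁ε₀A/d₁ = 1.00 × 8.85×10⁻¹² × 3.60×10⁻⁴ / 2.25×10⁻³ = 1.41×10⁻¹² F.
C₂ = κ₂ε₀A/d₂ = 3.72 × 8.85×10⁻¹² × 3.60×10⁻⁴ / 1.63×10⁻³ = 7.29×10⁻¹² F.
C = (1/C₁ + 1/C₂)⁻¹ = 1.18×10⁻¹² F.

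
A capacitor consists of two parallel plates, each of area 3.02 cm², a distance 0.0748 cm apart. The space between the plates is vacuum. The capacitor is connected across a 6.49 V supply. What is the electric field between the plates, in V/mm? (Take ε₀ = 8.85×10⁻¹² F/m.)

E ≈ 8.68 V/mm

E = V/d = 6.49 / 7.48×10⁻⁴ = 8.68×10³ V/m.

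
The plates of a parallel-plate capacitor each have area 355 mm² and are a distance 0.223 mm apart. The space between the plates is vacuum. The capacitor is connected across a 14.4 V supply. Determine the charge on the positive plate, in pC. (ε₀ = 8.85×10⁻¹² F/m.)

Q ≈ 203 pC

A = 355 mm² = 3.55×10⁻⁴ m².
C = ε₀A/d = 8.85×10⁻¹² × 3.55×10⁻⁴ / 2.23×10⁻⁴ = 1.41×10⁻¹¹ F.
Q = CV = 1.41×10⁻¹¹ × 14.4 = 2.03×10⁻¹⁰ C.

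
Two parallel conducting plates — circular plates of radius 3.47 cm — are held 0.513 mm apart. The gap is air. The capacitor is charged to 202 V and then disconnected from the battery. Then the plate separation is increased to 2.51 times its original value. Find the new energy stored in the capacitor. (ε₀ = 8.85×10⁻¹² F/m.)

3.34 μJ

A = π(3.47 cm)² = 3.78×10⁻³ m².
Initially C₁ = ε₀A/d = 8.85×10⁻¹² × 3.78×10⁻³ / 5.13×10⁻⁴ = 6.53×10⁻¹¹ F.
U₁ = 1.33×10⁻⁶ J.
Isolated ⇒ Q is held fixed. C₂ = 0.398 C₁ and U = Q²/(2C), so U₂/U₁ = C₁/C₂ = 2.51.
U₂ = 2.51 × 1.33×10⁻⁶ = 3.34×10⁻⁶ J.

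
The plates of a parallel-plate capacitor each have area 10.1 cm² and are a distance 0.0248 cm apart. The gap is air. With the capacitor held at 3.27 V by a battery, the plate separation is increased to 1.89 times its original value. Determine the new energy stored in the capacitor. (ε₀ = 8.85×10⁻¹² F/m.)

A = 10.1 cm² = 1.01×10⁻³ m².
Initially C₁ = ε₀A/d = 8.85×10⁻¹² × 1.01×10⁻³ / 2.48×10⁻⁴ = 3.60×10⁻¹¹ F.
U₁ = 1.93×10⁻¹⁰ J.
Battery connected ⇒ V is held fixed. C₂ = 0.529 C₁ and U = ½CV², so U₂/U₁ = C₂/C₁ = 0.529.
U₂ = 0.529 × 1.93×10⁻¹⁰ = 1.02×10⁻¹⁰ J.

102 pJ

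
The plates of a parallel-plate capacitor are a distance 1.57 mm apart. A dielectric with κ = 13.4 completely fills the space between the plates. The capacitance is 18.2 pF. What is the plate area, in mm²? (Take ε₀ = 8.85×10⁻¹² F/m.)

A = Cd/(κε₀) = 1.82×10⁻¹¹ × 1.57×10⁻³ / (13.4 × 8.85×10⁻¹²) = 2.41×10⁻⁴ m².

A ≈ 241 mm²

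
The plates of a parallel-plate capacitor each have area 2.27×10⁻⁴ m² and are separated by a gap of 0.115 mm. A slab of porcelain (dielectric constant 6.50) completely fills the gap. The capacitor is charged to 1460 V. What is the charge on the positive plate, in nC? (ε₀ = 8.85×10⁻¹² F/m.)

Q ≈ 166 nC

C = κε₀A/d = 6.50 × 8.85×10⁻¹² × 2.27×10⁻⁴ / 1.15×10⁻⁴ = 1.14×10⁻¹⁰ F.
Q = CV = 1.14×10⁻¹⁰ × 1460 = 1.66×10⁻⁷ C.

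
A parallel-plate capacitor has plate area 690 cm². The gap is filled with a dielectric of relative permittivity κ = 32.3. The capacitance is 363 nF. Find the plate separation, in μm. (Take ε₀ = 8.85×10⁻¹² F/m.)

A = 690 cm² = 6.90×10⁻² m².
d = κε₀A/C = 32.3 × 8.85×10⁻¹² × 6.90×10⁻² / 3.63×10⁻⁷ = 5.43×10⁻⁵ m.

d ≈ 54.3 μm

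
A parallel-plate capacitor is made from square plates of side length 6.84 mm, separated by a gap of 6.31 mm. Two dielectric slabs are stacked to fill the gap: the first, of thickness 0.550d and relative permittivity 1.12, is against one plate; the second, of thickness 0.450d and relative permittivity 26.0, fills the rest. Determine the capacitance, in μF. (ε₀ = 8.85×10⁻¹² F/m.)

C ≈ 1.29×10⁻⁷ μF

A = (6.84 mm)² = 4.68×10⁻⁵ m².
Stacked slabs ⇒ two capacitors in series, each with the full plate area.
C₁ = κ₁ε₀A/d₁ = 1.12 × 8.85×10⁻¹² × 4.68×10⁻⁵ / 3.47×10⁻³ = 1.34×10⁻¹³ F.
C₂ = κ₂ε₀A/d₂ = 26.0 × 8.85×10⁻¹² × 4.68×10⁻⁵ / 2.84×10⁻³ = 3.79×10⁻¹² F.
C = (1/C₁ + 1/C₂)⁻¹ = 1.29×10⁻¹³ F.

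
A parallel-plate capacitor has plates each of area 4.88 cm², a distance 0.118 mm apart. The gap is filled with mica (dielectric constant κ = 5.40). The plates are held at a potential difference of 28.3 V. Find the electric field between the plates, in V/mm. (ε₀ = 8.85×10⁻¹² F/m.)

E ≈ 240 V/mm

E = V/d = 28.3 / 1.18×10⁻⁴ = 2.40×10⁵ V/m.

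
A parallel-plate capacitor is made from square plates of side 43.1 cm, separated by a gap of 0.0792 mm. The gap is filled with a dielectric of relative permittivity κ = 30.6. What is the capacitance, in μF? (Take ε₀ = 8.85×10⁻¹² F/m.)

0.635 μF

A = (43.1 cm)² = 0.186 m².
C = κε₀A/d = 30.6 × 8.85×10⁻¹² × 0.186 / 7.92×10⁻⁵ = 6.35×10⁻⁷ F.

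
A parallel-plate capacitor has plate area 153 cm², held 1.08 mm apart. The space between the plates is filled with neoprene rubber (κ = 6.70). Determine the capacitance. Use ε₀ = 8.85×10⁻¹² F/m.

A = 153 cm² = 1.53×10⁻² m².
C = κε₀A/d = 6.70 × 8.85×10⁻¹² × 1.53×10⁻² / 1.08×10⁻³ = 8.40×10⁻¹⁰ F.

0.840 nF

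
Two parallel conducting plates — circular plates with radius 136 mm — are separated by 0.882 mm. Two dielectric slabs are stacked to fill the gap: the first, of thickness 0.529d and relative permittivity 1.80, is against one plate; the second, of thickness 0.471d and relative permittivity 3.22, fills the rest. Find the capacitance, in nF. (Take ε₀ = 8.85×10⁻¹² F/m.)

A = π(136 mm)² = 5.81×10⁻² m².
Stacked slabs ⇒ two capacitors in series, each with the full plate area.
C₁ = κ₁ε₀A/d₁ = 1.80 × 8.85×10⁻¹² × 5.81×10⁻² / 4.67×10⁻⁴ = 1.98×10⁻⁹ F.
C₂ = κ₂ε₀A/d₂ = 3.22 × 8.85×10⁻¹² × 5.81×10⁻² / 4.15×10⁻⁴ = 3.99×10⁻⁹ F.
C = (1/C₁ + 1/C₂)⁻¹ = 1.32×10⁻⁹ F.

1.32 nF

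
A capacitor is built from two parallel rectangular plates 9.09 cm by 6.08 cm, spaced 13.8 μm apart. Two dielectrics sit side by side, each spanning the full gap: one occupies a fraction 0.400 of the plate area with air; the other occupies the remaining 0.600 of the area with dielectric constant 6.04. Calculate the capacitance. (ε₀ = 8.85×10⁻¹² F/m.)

C ≈ 14.3 nF

A = 9.09 × 6.08 cm² = 5.53×10⁻³ m².
Side-by-side slabs ⇒ two capacitors in parallel, each spanning the full gap.
C₁ = κ₁ε₀A₁/d = 1.00 × 8.85×10⁻¹² × 2.21×10⁻³ / 1.38×10⁻⁵ = 1.42×10⁻⁹ F.
C₂ = κ₂ε₀A₂/d = 6.04 × 8.85×10⁻¹² × 3.32×10⁻³ / 1.38×10⁻⁵ = 1.28×10⁻⁸ F.
C = C₁ + C₂ = 1.43×10⁻⁸ F.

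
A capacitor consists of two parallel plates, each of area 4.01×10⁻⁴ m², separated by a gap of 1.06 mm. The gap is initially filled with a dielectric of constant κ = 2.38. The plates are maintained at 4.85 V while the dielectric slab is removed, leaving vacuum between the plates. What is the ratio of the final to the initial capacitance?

C₂/C₁ ≈ 0.420

C = κε₀A/d scales with κ, so C₂/C₁ = 1/κ = 1/2.38 = 0.420.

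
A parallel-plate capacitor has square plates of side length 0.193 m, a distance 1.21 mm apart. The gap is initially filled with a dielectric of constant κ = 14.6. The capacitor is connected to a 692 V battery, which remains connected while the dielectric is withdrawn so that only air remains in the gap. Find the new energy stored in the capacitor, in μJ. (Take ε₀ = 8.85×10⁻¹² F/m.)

U ≈ 65.2 μJ

A = (0.193 m)² = 3.72×10⁻² m².
Initially C₁ = κε₀A/d = 14.6 × 8.85×10⁻¹² × 3.72×10⁻² / 1.21×10⁻³ = 3.98×10⁻⁹ F.
U₁ = 9.52×10⁻⁴ J.
Battery connected ⇒ V is held fixed. C₂ = 0.0685 C₁ and U = ½CV², so U₂/U₁ = C₂/C₁ = 0.0685.
U₂ = 0.0685 × 9.52×10⁻⁴ = 6.52×10⁻⁵ J.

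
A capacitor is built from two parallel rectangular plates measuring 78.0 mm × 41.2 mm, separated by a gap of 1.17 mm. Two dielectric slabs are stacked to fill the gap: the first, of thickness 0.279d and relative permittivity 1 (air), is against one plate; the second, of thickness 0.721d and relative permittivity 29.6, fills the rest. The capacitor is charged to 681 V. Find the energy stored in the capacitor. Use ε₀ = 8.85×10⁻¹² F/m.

A = 78.0 × 41.2 mm² = 3.21×10⁻³ m².
Stacked slabs ⇒ two capacitors in series, each with the full plate area.
C₁ = κ₁ε₀A/d₁ = 1.00 × 8.85×10⁻¹² × 3.21×10⁻³ / 3.26×10⁻⁴ = 8.71×10⁻¹¹ F.
C₂ = κ₂ε₀A/d₂ = 29.6 × 8.85×10⁻¹² × 3.21×10⁻³ / 8.44×10⁻⁴ = 9.98×10⁻¹⁰ F.
C = (1/C₁ + 1/C₂)⁻¹ = 8.01×10⁻¹¹ F.
U = ½CV² = ½ × 8.01×10⁻¹¹ × (681)² = 1.86×10⁻⁵ J.

U ≈ 18.6 μJ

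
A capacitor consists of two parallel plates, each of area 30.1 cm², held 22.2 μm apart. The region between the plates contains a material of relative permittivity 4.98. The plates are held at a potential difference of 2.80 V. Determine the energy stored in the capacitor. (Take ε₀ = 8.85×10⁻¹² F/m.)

23.4 nJ

A = 30.1 cm² = 3.01×10⁻³ m².
C = κε₀A/d = 4.98 × 8.85×10⁻¹² × 3.01×10⁻³ / 2.22×10⁻⁵ = 5.98×10⁻⁹ F.
U = ½CV² = ½ × 5.98×10⁻⁹ × (2.80)² = 2.34×10⁻⁸ J.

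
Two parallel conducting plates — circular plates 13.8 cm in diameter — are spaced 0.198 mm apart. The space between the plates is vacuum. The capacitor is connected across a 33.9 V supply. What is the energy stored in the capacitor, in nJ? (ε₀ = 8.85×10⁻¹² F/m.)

384 nJ

A = π(13.8/2 cm)² = 1.50×10⁻² m².
C = ε₀A/d = 8.85×10⁻¹² × 1.50×10⁻² / 1.98×10⁻⁴ = 6.69×10⁻¹⁰ F.
U = ½CV² = ½ × 6.69×10⁻¹⁰ × (33.9)² = 3.84×10⁻⁷ J.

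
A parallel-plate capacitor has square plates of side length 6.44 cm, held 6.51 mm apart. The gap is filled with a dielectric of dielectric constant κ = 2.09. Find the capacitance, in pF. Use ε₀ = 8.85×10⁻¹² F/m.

A = (6.44 cm)² = 4.15×10⁻³ m².
C = κε₀A/d = 2.09 × 8.85×10⁻¹² × 4.15×10⁻³ / 6.51×10⁻³ = 1.18×10⁻¹¹ F.

C ≈ 11.8 pF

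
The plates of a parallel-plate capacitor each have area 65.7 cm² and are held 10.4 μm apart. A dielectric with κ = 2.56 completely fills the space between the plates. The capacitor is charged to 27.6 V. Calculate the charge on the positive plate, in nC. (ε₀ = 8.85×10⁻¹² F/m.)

Q ≈ 395 nC

A = 65.7 cm² = 6.57×10⁻³ m².
C = κε₀A/d = 2.56 × 8.85×10⁻¹² × 6.57×10⁻³ / 1.04×10⁻⁵ = 1.43×10⁻⁸ F.
Q = CV = 1.43×10⁻⁸ × 27.6 = 3.95×10⁻⁷ C.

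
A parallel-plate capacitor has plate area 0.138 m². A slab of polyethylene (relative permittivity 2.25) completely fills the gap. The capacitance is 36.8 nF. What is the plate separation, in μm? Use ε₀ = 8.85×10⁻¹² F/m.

d ≈ 74.7 μm

d = κε₀A/C = 2.25 × 8.85×10⁻¹² × 0.138 / 3.68×10⁻⁸ = 7.47×10⁻⁵ m.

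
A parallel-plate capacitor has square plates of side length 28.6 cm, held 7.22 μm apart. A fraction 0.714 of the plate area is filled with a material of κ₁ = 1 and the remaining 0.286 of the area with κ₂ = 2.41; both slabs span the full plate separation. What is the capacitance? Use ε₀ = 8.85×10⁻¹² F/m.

141 nF

A = (28.6 cm)² = 8.18×10⁻² m².
Side-by-side slabs ⇒ two capacitors in parallel, each spanning the full gap.
C₁ = κ₁ε₀A₁/d = 1.00 × 8.85×10⁻¹² × 5.84×10⁻² / 7.22×10⁻⁶ = 7.16×10⁻⁸ F.
C₂ = κ₂ε₀A₂/d = 2.41 × 8.85×10⁻¹² × 2.34×10⁻² / 7.22×10⁻⁶ = 6.91×10⁻⁸ F.
C = C₁ + C₂ = 1.41×10⁻⁷ F.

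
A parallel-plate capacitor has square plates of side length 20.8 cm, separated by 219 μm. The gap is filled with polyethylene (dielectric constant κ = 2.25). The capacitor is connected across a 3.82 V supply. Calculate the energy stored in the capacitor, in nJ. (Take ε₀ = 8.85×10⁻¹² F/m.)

A = (20.8 cm)² = 4.33×10⁻² m².
C = κε₀A/d = 2.25 × 8.85×10⁻¹² × 4.33×10⁻² / 2.19×10⁻⁴ = 3.93×10⁻⁹ F.
U = ½CV² = ½ × 3.93×10⁻⁹ × (3.82)² = 2.87×10⁻⁸ J.

U ≈ 28.7 nJ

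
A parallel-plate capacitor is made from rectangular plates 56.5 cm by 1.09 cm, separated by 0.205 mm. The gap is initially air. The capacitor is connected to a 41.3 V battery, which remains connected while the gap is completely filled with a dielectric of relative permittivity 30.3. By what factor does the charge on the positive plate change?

Battery connected ⇒ V is held fixed.
C₂ = 30.3 C₁ and Q = CV, so Q₂/Q₁ = C₂/C₁ = 30.3.

Q₂/Q₁ ≈ 30.3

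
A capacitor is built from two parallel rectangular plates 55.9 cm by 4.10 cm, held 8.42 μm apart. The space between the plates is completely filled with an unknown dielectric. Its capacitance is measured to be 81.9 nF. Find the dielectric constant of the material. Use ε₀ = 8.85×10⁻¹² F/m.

A = 55.9 × 4.10 cm² = 2.29×10⁻² m².
κ = Cd/(ε₀A) = 8.19×10⁻⁸ × 8.42×10⁻⁶ / (8.85×10⁻¹² × 2.29×10⁻²) = 3.40.

3.40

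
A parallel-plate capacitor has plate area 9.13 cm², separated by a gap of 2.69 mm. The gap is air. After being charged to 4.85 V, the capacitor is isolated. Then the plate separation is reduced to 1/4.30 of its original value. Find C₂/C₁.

C₂/C₁ ≈ 4.30

C = ε₀A/d scales as 1/d, so C₂/C₁ = d₁/d₂ = 4.30.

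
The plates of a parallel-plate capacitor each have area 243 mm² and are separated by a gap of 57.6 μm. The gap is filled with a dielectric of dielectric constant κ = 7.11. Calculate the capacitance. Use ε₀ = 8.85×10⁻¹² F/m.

A = 243 mm² = 2.43×10⁻⁴ m².
C = κε₀A/d = 7.11 × 8.85×10⁻¹² × 2.43×10⁻⁴ / 5.76×10⁻⁵ = 2.65×10⁻¹⁰ F.

C ≈ 265 pF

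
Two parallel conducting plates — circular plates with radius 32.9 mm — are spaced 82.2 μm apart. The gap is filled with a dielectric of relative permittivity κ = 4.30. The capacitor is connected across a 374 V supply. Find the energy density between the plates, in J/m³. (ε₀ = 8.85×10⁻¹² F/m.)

u ≈ 394 J/m³

E = V/d = 374 / 8.22×10⁻⁵ = 4.55×10⁶ V/m.
u = ½κε₀E² = ½ × 4.30 × 8.85×10⁻¹² × (4.55×10⁶)² = 3.94×10² J/m³.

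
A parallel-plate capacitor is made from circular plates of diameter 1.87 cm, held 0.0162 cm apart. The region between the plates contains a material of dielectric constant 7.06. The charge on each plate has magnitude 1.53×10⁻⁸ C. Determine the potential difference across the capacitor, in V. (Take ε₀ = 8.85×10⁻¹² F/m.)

A = π(1.87/2 cm)² = 2.75×10⁻⁴ m².
C = κε₀A/d = 7.06 × 8.85×10⁻¹² × 2.75×10⁻⁴ / 1.62×10⁻⁴ = 1.06×10⁻¹⁰ F.
V = Q/C = 1.53×10⁻⁸ / 1.06×10⁻¹⁰ = 1.44×10² V.

144 V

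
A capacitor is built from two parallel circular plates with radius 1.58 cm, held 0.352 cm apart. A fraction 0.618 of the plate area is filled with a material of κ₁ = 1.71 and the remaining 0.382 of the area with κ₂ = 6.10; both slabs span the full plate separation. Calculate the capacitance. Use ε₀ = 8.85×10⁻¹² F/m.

A = π(1.58 cm)² = 7.84×10⁻⁴ m².
Side-by-side slabs ⇒ two capacitors in parallel, each spanning the full gap.
C₁ = κ₁ε₀A₁/d = 1.71 × 8.85×10⁻¹² × 4.85×10⁻⁴ / 3.52×10⁻³ = 2.08×10⁻¹² F.
C₂ = κ₂ε₀A₂/d = 6.10 × 8.85×10⁻¹² × 3.00×10⁻⁴ / 3.52×10⁻³ = 4.59×10⁻¹² F.
C = C₁ + C₂ = 6.68×10⁻¹² F.

6.68 pF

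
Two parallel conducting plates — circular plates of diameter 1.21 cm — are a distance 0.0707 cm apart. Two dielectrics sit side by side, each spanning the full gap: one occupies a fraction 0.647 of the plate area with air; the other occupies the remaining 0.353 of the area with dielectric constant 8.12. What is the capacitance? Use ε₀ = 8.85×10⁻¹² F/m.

5.06 pF

A = π(1.21/2 cm)² = 1.15×10⁻⁴ m².
Side-by-side slabs ⇒ two capacitors in parallel, each spanning the full gap.
C₁ = κ₁ε₀A₁/d = 1.00 × 8.85×10⁻¹² × 7.44×10⁻⁵ / 7.07×10⁻⁴ = 9.31×10⁻¹³ F.
C₂ = κ₂ε₀A₂/d = 8.12 × 8.85×10⁻¹² × 4.06×10⁻⁵ / 7.07×10⁻⁴ = 4.13×10⁻¹² F.
C = C₁ + C₂ = 5.06×10⁻¹² F.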